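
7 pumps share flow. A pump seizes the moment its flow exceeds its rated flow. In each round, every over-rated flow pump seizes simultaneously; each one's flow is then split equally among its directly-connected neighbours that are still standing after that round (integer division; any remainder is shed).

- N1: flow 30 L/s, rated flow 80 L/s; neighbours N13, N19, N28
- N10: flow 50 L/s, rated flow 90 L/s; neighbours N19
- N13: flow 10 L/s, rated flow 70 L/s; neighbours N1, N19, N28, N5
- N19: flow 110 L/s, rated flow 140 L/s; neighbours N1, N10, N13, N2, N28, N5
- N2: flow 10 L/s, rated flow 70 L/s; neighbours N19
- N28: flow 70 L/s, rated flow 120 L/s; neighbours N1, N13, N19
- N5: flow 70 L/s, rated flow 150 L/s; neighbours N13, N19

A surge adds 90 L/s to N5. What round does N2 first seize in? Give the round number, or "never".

Round 1 — N5 at 160 > 150. N5 seizes.
  N5 sheds 160 L/s to N13, N19: 80 each.
    N13: 10+80 = 90 > 70
    N19: 110+80 = 190 > 140
Round 2 — N13, N19 seize.
  N13 sheds 90 L/s to N1, N28: 45 each.
    N1: 30+45 = 75 ≤ 80
    N28: 70+45 = 115 ≤ 120
  N19 sheds 190 L/s to N1, N10, N2, N28: 47 each (2 lost).
    N1: 75+47 = 122 > 80
    N10: 50+47 = 97 > 90
    N2: 10+47 = 57 ≤ 70
    N28: 115+47 = 162 > 120
Round 3 — N1, N10, N28 seize.
  N1 sheds 122 L/s: no online neighbours, lost.
  N10 sheds 97 L/s: no online neighbours, lost.
  N28 sheds 162 L/s: no online neighbours, lost.
No further seizures.

never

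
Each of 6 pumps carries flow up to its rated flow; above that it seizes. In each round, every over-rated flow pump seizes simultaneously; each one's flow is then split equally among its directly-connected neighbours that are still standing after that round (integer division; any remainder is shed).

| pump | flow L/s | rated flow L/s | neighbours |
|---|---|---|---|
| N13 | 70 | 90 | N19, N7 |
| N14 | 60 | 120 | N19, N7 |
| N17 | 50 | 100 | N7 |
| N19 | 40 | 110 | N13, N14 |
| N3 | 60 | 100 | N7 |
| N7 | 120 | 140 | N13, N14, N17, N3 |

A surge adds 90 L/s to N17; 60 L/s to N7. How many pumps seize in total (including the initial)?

Round 1 — N17 at 140 > 100; N7 at 180 > 140. N17, N7 seize.
  N17 sheds 140 L/s: no online neighbours, lost.
  N7 sheds 180 L/s to N13, N14, N3: 60 each.
    N13: 70+60 = 130 > 90
    N14: 60+60 = 120 ≤ 120
    N3: 60+60 = 120 > 100
Round 2 — N13, N3 seize.
  N13 sheds 130 L/s to N19: 130 each.
    N19: 40+130 = 170 > 110
  N3 sheds 120 L/s: no online neighbours, lost.
Round 3 — N19 seizes.
  N19 sheds 170 L/s to N14: 170 each.
    N14: 120+170 = 290 > 120
Round 4 — N14 seizes.
  N14 sheds 290 L/s: no online neighbours, lost.
No further seizures.

6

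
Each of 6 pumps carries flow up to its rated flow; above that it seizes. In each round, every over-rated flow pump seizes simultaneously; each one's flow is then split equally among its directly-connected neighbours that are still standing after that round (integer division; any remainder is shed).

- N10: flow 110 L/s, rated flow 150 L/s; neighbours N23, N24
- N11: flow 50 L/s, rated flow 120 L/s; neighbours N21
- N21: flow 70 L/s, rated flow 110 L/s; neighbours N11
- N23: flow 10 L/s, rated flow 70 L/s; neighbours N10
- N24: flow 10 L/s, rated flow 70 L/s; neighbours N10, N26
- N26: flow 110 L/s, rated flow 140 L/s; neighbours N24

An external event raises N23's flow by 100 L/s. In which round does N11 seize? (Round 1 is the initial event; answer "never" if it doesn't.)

Round 1 — N23 at 110 > 70. N23 seizes.
  N23 sheds 110 L/s to N10: 110 each.
    N10: 110+110 = 220 > 150
Round 2 — N10 seizes.
  N10 sheds 220 L/s to N24: 220 each.
    N24: 10+220 = 230 > 70
Round 3 — N24 seizes.
  N24 sheds 230 L/s to N26: 230 each.
    N26: 110+230 = 340 > 140
Round 4 — N26 seizes.
  N26 sheds 340 L/s: no online neighbours, lost.
No further seizures.

never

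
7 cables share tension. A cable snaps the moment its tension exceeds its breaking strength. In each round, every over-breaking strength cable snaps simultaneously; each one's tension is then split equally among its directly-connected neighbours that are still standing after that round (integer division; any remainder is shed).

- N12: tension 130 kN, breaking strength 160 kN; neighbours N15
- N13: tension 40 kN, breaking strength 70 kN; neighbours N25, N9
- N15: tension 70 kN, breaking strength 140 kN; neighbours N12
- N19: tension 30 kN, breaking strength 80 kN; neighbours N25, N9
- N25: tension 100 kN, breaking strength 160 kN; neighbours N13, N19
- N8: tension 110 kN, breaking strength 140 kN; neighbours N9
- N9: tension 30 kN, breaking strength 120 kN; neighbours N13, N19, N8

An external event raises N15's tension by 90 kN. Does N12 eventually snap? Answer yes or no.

Round 1 — N15 at 160 > 140. N15 snaps.
  N15 sheds 160 kN to N12: 160 each.
    N12: 130+160 = 290 > 160
Round 2 — N12 snaps.
  N12 sheds 290 kN: no online neighbours, lost.
No further breaks.

yes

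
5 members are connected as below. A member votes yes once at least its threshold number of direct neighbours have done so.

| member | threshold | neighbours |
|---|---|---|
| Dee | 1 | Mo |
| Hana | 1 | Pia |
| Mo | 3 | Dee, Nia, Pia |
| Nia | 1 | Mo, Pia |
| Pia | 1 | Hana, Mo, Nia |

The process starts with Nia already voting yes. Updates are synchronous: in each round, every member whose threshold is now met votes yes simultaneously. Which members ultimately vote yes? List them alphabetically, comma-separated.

Hana, Nia, Pia

Round 1 — Nia votes yes (initial).
Round 2 — checking thresholds:
  Mo: 1 of 3 neighbours < 3, below threshold.
  Pia: 1 of 3 neighbours ≥ 1, votes yes.
Round 3 — checking thresholds:
  Hana: 1 of 1 neighbours ≥ 1, votes yes.
  Mo: 2 of 3 neighbours < 3, below threshold.
Round 4 — no new yes votes; cascade stops.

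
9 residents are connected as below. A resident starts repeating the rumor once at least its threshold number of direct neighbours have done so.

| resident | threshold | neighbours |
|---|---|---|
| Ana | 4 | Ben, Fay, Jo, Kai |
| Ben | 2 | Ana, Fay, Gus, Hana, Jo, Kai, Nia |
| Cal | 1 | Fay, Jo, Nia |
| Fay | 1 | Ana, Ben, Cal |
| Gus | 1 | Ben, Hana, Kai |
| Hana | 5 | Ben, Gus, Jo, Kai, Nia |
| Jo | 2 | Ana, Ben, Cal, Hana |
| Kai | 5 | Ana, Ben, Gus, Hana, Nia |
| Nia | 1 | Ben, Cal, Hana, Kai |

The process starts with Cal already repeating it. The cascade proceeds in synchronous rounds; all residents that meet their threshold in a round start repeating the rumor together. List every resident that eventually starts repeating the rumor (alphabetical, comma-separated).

Ben, Cal, Fay, Gus, Jo, Nia

Round 1 — Cal starts repeating the rumor (initial).
Round 2 — checking thresholds:
  Fay: 1 of 3 neighbours ≥ 1, starts repeating the rumor.
  Jo: 1 of 4 neighbours < 2, not yet.
  Nia: 1 of 4 neighbours ≥ 1, starts repeating the rumor.
Round 3 — checking thresholds:
  Ana: 1 of 4 neighbours < 4, not yet.
  Ben: 2 of 7 neighbours ≥ 2, starts repeating the rumor.
  Hana: 1 of 5 neighbours < 5, not yet.
  Jo: 1 of 4 neighbours < 2, not yet.
  Kai: 1 of 5 neighbours < 5, not yet.
Round 4 — checking thresholds:
  Ana: 2 of 4 neighbours < 4, not yet.
  Gus: 1 of 3 neighbours ≥ 1, starts repeating the rumor.
  Hana: 2 of 5 neighbours < 5, not yet.
  Jo: 2 of 4 neighbours ≥ 2, starts repeating the rumor.
  Kai: 2 of 5 neighbours < 5, not yet.
Round 5 — no new spreads; cascade stops.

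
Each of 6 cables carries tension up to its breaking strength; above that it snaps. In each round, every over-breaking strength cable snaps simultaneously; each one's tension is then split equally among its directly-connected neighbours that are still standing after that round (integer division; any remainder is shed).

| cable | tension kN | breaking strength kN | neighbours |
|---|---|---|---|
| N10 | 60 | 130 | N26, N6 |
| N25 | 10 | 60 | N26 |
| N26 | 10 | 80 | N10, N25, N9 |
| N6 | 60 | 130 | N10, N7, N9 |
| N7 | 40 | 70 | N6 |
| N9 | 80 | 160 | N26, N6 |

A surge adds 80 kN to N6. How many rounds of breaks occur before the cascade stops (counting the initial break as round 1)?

2

Round 1 — N6 at 140 > 130. N6 snaps.
  N6 sheds 140 kN to N10, N7, N9: 46 each (2 lost).
    N10: 60+46 = 106 ≤ 130
    N7: 40+46 = 86 > 70
    N9: 80+46 = 126 ≤ 160
Round 2 — N7 snaps.
  N7 sheds 86 kN: no online neighbours, lost.
No further breaks.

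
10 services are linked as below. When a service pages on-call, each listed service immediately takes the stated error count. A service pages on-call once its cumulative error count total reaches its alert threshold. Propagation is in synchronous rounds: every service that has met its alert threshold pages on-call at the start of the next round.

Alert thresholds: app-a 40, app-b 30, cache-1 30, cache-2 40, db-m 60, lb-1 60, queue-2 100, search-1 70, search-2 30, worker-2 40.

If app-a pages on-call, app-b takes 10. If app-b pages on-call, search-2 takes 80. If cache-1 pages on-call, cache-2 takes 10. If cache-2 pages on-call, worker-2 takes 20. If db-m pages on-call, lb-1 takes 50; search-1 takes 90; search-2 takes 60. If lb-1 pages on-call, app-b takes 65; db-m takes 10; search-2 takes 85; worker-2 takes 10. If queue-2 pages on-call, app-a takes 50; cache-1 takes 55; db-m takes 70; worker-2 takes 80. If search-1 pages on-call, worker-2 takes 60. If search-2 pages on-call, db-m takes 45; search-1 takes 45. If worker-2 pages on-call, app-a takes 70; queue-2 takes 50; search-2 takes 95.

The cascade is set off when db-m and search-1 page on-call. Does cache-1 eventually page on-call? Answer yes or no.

Round 1 — db-m, search-1 page on-call (initial).
  lb-1: +50 → 50 < 60
  search-2: +60 → 60 ≥ 30
  worker-2: +60 → 60 ≥ 40
Round 2 — search-2, worker-2 page on-call.
  app-a: +70 → 70 ≥ 40
  queue-2: +50 → 50 < 100
Round 3 — app-a pages on-call.
  app-b: +10 → 10 < 30
No further pages.

no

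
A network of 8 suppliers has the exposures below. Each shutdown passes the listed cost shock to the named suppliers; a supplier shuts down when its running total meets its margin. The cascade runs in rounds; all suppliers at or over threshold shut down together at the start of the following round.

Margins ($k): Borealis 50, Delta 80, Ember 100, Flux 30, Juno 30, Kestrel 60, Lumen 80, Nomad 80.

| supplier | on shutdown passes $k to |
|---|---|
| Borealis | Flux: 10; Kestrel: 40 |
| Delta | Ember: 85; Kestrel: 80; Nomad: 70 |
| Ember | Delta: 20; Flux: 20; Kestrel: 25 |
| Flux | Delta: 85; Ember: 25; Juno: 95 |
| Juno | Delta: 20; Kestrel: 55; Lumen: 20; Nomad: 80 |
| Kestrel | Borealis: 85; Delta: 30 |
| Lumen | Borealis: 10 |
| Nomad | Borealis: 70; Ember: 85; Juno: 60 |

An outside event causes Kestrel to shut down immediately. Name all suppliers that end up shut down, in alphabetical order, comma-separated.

Borealis, Kestrel

Round 1 — Kestrel shuts down (initial).
  Borealis: +85 → 85 ≥ 50
  Delta: +30 → 30 < 80
Round 2 — Borealis shuts down.
  Flux: +10 → 10 < 30
No further shutdowns.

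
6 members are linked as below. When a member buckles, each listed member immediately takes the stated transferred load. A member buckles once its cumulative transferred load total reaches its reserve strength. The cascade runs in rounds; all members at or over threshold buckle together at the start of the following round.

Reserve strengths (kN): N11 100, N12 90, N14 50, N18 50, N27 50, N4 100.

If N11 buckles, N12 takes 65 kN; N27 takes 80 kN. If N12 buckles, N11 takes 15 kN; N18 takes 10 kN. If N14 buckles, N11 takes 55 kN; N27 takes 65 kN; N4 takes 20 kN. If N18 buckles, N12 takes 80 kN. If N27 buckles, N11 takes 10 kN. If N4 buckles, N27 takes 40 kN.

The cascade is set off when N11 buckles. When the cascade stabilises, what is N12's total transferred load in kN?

Round 1 — N11 buckles (initial).
  N12: +65 → 65 < 90
  N27: +80 → 80 ≥ 50
Round 2 — N27 buckles.
No further bucklings.

65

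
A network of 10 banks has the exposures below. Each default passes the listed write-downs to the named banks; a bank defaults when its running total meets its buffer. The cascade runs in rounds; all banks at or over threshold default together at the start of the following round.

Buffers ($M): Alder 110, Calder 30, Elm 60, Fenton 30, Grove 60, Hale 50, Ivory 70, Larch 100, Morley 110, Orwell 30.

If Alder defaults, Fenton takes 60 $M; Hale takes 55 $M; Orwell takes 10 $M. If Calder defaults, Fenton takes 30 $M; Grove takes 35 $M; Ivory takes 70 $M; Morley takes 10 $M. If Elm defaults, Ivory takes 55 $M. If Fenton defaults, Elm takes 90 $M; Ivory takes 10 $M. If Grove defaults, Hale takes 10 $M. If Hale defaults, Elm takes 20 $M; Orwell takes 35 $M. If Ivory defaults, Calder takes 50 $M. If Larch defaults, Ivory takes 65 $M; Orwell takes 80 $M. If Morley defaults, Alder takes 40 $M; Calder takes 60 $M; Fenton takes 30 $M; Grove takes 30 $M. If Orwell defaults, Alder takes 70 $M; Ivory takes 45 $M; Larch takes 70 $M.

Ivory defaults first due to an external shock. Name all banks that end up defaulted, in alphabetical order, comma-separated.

Round 1 — Ivory defaults (initial).
  Calder: +50 → 50 ≥ 30
Round 2 — Calder defaults.
  Fenton: +30 → 30 ≥ 30
  Grove: +35 → 35 < 60
  Morley: +10 → 10 < 110
Round 3 — Fenton defaults.
  Elm: +90 → 90 ≥ 60
Round 4 — Elm defaults.
No further defaults.

Calder, Elm, Fenton, Ivory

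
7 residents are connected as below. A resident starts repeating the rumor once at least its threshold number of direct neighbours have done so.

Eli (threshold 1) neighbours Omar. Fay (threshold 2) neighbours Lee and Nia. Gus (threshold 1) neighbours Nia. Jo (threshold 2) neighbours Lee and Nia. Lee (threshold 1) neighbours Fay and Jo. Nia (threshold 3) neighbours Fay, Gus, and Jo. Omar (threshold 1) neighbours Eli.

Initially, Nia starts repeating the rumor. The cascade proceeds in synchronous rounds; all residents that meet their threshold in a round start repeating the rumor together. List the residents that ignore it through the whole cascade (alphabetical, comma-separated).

Round 1 — Nia starts repeating the rumor (initial).
Round 2 — checking thresholds:
  Fay: 1 of 2 neighbours < 2, not yet.
  Gus: 1 of 1 neighbours ≥ 1, starts repeating the rumor.
  Jo: 1 of 2 neighbours < 2, not yet.
Round 3 — no new spreads; cascade stops.

Eli, Fay, Jo, Lee, Omar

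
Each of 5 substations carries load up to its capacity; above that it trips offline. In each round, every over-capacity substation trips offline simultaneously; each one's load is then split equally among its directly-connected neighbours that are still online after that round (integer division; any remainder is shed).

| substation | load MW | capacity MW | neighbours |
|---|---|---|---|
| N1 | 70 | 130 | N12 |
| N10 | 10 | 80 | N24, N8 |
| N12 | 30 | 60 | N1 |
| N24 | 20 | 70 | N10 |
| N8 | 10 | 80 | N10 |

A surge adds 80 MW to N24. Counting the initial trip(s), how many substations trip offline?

3

Round 1 — N24 at 100 > 70. N24 trips offline.
  N24 sheds 100 MW to N10: 100 each.
    N10: 10+100 = 110 > 80
Round 2 — N10 trips offline.
  N10 sheds 110 MW to N8: 110 each.
    N8: 10+110 = 120 > 80
Round 3 — N8 trips offline.
  N8 sheds 120 MW: no online neighbours, lost.
No further trips.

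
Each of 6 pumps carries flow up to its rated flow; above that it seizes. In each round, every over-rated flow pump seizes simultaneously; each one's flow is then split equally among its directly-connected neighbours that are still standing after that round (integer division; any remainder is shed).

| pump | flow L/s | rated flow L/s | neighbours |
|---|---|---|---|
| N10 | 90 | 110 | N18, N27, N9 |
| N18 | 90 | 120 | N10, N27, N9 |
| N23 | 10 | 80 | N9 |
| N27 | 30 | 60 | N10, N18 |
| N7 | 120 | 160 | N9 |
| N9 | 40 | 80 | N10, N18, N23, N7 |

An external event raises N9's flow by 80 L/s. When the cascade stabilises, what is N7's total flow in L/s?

Round 1 — N9 at 120 > 80. N9 seizes.
  N9 sheds 120 L/s to N10, N18, N23, N7: 30 each.
    N10: 90+30 = 120 > 110
    N18: 90+30 = 120 ≤ 120
    N23: 10+30 = 40 ≤ 80
    N7: 120+30 = 150 ≤ 160
Round 2 — N10 seizes.
  N10 sheds 120 L/s to N18, N27: 60 each.
    N18: 120+60 = 180 > 120
    N27: 30+60 = 90 > 60
Round 3 — N18, N27 seize.
  N18 sheds 180 L/s: no online neighbours, lost.
  N27 sheds 90 L/s: no online neighbours, lost.
No further seizures.

150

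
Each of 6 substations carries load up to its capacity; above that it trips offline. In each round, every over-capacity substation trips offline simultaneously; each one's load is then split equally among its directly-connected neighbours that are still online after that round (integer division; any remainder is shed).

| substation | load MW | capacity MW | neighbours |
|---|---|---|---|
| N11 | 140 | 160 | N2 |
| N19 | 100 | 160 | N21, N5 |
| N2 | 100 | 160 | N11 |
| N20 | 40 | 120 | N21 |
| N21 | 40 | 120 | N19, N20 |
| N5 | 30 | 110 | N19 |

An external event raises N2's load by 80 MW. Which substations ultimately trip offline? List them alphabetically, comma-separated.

Round 1 — N2 at 180 > 160. N2 trips offline.
  N2 sheds 180 MW to N11: 180 each.
    N11: 140+180 = 320 > 160
Round 2 — N11 trips offline.
  N11 sheds 320 MW: no online neighbours, lost.
No further trips.

N11, N2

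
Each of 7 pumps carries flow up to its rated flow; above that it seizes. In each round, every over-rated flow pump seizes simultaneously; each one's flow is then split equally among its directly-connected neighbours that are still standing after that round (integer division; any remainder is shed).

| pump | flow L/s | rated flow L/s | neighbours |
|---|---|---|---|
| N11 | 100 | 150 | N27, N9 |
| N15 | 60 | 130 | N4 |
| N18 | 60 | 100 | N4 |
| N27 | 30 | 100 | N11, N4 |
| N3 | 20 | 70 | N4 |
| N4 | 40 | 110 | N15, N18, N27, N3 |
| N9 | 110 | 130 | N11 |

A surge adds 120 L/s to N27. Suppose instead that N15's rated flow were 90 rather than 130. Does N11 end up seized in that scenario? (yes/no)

yes

With N15's rated flow at 90:
Round 1 — N27 at 150 > 100. N27 seizes.
  N27 sheds 150 L/s to N11, N4: 75 each.
    N11: 100+75 = 175 > 150
    N4: 40+75 = 115 > 110
Round 2 — N11, N4 seize.
  N11 sheds 175 L/s to N9: 175 each.
    N9: 110+175 = 285 > 130
  N4 sheds 115 L/s to N15, N18, N3: 38 each (1 lost).
    N15: 60+38 = 98 > 90
    N18: 60+38 = 98 ≤ 100
    N3: 20+38 = 58 ≤ 70
Round 3 — N15, N9 seize.
  N15 sheds 98 L/s: no online neighbours, lost.
  N9 sheds 285 L/s: no online neighbours, lost.
No further seizures.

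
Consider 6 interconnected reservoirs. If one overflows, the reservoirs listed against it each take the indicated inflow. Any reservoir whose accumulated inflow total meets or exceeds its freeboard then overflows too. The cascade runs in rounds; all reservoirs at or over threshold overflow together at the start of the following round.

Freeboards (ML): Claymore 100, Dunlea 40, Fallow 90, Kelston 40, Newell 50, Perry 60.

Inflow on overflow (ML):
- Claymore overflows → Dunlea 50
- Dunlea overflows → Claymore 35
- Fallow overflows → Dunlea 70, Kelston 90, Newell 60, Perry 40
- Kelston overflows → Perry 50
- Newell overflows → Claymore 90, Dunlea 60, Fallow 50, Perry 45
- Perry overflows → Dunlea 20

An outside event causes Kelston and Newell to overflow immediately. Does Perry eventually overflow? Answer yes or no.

yes

Round 1 — Kelston, Newell overflow (initial).
  Claymore: +90 → 90 < 100
  Dunlea: +60 → 60 ≥ 40
  Fallow: +50 → 50 < 90
  Perry: +50+45 → 95 ≥ 60
Round 2 — Dunlea, Perry overflow.
  Claymore: +35 → 125 ≥ 100
Round 3 — Claymore overflows.
No further overflows.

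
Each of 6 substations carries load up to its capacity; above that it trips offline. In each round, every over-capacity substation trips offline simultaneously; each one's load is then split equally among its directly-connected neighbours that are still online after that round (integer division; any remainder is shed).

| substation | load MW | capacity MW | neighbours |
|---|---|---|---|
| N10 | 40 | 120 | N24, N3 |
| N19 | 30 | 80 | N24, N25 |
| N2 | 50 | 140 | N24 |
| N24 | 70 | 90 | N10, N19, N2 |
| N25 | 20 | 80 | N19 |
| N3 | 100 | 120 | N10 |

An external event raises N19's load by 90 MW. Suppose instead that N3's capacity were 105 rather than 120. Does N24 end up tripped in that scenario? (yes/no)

With N3's capacity at 105:
Round 1 — N19 at 120 > 80. N19 trips offline.
  N19 sheds 120 MW to N24, N25: 60 each.
    N24: 70+60 = 130 > 90
    N25: 20+60 = 80 ≤ 80
Round 2 — N24 trips offline.
  N24 sheds 130 MW to N10, N2: 65 each.
    N10: 40+65 = 105 ≤ 120
    N2: 50+65 = 115 ≤ 140
No further trips.

yes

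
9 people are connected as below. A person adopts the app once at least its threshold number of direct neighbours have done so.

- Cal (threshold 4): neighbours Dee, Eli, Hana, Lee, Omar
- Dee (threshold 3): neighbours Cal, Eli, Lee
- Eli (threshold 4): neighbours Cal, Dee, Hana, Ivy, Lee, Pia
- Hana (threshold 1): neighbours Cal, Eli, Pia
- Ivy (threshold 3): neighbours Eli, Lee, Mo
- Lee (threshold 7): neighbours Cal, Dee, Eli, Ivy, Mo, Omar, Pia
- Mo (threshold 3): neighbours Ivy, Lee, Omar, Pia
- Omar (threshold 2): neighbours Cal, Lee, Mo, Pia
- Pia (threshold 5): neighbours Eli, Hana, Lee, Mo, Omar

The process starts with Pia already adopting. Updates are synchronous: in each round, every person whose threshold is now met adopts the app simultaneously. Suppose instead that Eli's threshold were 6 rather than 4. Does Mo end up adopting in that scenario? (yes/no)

With Eli's threshold at 6:
Round 1 — Pia adopts the app (initial).
Round 2 — checking thresholds:
  Eli: 1 of 6 neighbours < 6, not yet.
  Hana: 1 of 3 neighbours ≥ 1, adopts the app.
  Lee: 1 of 7 neighbours < 7, not yet.
  Mo: 1 of 4 neighbours < 3, not yet.
  Omar: 1 of 4 neighbours < 2, not yet.
Round 3 — no new adoptions; cascade stops.

no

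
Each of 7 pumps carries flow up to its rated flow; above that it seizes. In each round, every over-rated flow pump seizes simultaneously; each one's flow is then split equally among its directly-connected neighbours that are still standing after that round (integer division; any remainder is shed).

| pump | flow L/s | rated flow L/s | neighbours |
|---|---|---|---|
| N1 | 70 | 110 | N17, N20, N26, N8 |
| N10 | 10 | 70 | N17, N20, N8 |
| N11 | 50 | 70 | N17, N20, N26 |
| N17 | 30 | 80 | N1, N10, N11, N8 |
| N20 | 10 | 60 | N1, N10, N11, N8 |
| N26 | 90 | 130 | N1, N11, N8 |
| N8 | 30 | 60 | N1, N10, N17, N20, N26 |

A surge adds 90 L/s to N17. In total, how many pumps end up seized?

2

Round 1 — N17 at 120 > 80. N17 seizes.
  N17 sheds 120 L/s to N1, N10, N11, N8: 30 each.
    N1: 70+30 = 100 ≤ 110
    N10: 10+30 = 40 ≤ 70
    N11: 50+30 = 80 > 70
    N8: 30+30 = 60 ≤ 60
Round 2 — N11 seizes.
  N11 sheds 80 L/s to N20, N26: 40 each.
    N20: 10+40 = 50 ≤ 60
    N26: 90+40 = 130 ≤ 130
No further seizures.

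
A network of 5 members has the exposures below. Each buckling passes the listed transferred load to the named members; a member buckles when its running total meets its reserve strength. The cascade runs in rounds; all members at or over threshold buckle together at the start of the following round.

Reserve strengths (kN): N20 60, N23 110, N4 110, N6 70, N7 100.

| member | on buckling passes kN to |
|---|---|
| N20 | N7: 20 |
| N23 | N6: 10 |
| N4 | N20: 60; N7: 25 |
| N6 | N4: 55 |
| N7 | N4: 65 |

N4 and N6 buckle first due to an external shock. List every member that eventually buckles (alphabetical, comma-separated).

Round 1 — N4, N6 buckle (initial).
  N20: +60 → 60 ≥ 60
  N7: +25 → 25 < 100
Round 2 — N20 buckles.
  N7: +20 → 45 < 100
No further bucklings.

N20, N4, N6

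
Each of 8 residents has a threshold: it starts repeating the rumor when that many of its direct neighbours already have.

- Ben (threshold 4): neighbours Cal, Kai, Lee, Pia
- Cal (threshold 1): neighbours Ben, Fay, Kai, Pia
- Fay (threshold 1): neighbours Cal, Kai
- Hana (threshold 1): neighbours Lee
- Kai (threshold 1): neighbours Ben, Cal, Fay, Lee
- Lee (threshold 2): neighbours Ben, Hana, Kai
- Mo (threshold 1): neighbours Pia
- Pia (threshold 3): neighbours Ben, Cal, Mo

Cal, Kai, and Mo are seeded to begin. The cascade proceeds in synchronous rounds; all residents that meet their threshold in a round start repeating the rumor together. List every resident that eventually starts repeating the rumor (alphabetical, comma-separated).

Cal, Fay, Kai, Mo

Round 1 — Cal, Kai, Mo start repeating the rumor (initial).
Round 2 — checking thresholds:
  Ben: 2 of 4 neighbours < 4, below threshold.
  Fay: 2 of 2 neighbours ≥ 1, starts repeating the rumor.
  Lee: 1 of 3 neighbours < 2, below threshold.
  Pia: 2 of 3 neighbours < 3, below threshold.
Round 3 — no new spreads; cascade stops.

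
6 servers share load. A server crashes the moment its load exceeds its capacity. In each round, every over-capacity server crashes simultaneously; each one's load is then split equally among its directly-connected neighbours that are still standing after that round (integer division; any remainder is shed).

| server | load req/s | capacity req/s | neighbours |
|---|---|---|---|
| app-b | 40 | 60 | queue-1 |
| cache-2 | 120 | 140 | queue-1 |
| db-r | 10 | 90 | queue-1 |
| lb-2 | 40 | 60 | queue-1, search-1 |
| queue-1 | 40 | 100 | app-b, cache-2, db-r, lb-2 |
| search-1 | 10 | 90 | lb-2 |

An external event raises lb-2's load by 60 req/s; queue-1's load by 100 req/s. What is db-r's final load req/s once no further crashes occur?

56

Round 1 — lb-2 at 100 > 60; queue-1 at 140 > 100. lb-2, queue-1 crash.
  lb-2 sheds 100 req/s to search-1: 100 each.
    search-1: 10+100 = 110 > 90
  queue-1 sheds 140 req/s to app-b, cache-2, db-r: 46 each (2 lost).
    app-b: 40+46 = 86 > 60
    cache-2: 120+46 = 166 > 140
    db-r: 10+46 = 56 ≤ 90
Round 2 — app-b, cache-2, search-1 crash.
  app-b sheds 86 req/s: no online neighbours, lost.
  cache-2 sheds 166 req/s: no online neighbours, lost.
  search-1 sheds 110 req/s: no online neighbours, lost.
No further crashes.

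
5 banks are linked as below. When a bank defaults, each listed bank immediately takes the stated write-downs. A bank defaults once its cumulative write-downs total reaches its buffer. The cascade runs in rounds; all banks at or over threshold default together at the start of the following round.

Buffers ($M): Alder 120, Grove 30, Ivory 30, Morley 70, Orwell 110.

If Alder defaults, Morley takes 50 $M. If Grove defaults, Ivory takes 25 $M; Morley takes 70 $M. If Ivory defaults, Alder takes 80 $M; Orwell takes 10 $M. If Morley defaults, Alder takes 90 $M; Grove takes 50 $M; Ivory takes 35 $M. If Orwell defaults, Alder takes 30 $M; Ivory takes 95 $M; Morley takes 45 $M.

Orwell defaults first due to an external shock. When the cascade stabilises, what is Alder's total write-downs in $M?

Round 1 — Orwell defaults (initial).
  Alder: +30 → 30 < 120
  Ivory: +95 → 95 ≥ 30
  Morley: +45 → 45 < 70
Round 2 — Ivory defaults.
  Alder: +80 → 110 < 120
No further defaults.

110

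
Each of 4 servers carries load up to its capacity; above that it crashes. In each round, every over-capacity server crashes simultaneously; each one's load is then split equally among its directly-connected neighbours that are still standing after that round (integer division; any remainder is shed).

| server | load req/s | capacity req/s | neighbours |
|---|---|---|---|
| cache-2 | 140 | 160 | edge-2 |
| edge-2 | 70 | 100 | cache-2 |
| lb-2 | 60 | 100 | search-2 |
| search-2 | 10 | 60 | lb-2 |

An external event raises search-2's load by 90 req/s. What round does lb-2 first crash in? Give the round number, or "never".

Round 1 — search-2 at 100 > 60. search-2 crashes.
  search-2 sheds 100 req/s to lb-2: 100 each.
    lb-2: 60+100 = 160 > 100
Round 2 — lb-2 crashes.
  lb-2 sheds 160 req/s: no online neighbours, lost.
No further crashes.

2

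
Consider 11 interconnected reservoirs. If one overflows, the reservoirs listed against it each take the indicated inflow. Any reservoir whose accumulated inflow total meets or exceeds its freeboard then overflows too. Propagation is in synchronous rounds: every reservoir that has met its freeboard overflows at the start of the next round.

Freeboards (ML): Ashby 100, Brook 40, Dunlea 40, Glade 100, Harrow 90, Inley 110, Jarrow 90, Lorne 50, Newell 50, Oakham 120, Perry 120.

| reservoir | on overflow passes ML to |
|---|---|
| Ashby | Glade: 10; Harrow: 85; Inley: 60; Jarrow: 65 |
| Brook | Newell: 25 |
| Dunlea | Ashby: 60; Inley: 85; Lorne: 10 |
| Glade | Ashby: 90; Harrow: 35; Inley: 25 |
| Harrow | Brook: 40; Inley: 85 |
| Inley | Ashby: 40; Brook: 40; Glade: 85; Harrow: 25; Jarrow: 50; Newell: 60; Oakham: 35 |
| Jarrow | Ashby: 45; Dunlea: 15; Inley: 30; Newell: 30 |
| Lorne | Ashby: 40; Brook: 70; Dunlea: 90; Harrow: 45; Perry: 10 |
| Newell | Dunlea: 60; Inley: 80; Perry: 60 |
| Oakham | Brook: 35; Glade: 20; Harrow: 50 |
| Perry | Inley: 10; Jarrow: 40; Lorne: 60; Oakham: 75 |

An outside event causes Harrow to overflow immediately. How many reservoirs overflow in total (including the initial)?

Round 1 — Harrow overflows (initial).
  Brook: +40 → 40 ≥ 40
  Inley: +85 → 85 < 110
Round 2 — Brook overflows.
  Newell: +25 → 25 < 50
No further overflows.

2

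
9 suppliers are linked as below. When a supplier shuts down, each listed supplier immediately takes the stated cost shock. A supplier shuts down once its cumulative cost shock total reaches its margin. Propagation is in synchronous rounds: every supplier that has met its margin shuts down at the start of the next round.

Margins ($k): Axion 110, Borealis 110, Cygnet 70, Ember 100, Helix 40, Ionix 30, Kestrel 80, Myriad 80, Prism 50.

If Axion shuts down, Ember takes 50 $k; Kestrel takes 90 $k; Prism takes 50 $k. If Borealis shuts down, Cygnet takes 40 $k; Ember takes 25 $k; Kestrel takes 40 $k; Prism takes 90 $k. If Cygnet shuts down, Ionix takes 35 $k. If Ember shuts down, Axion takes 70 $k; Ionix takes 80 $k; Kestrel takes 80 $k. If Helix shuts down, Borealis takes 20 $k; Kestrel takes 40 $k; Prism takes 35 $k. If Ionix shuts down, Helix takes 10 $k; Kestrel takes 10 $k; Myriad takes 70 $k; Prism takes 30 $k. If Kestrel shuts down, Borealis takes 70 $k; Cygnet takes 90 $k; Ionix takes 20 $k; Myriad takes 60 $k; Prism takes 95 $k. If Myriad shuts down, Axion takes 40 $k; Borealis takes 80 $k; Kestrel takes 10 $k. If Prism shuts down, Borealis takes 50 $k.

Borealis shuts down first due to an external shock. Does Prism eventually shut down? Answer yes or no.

Round 1 — Borealis shuts down (initial).
  Cygnet: +40 → 40 < 70
  Ember: +25 → 25 < 100
  Kestrel: +40 → 40 < 80
  Prism: +90 → 90 ≥ 50
Round 2 — Prism shuts down.
No further shutdowns.

yes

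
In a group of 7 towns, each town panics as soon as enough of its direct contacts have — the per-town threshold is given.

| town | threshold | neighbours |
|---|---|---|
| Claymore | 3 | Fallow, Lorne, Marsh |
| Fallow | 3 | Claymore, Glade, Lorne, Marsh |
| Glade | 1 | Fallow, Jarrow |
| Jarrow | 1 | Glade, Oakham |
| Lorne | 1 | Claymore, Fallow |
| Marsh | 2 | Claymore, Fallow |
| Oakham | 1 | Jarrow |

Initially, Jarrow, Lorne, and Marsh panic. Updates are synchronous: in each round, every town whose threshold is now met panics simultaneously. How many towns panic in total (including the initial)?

7

Round 1 — Jarrow, Lorne, Marsh panic (initial).
Round 2 — checking thresholds:
  Claymore: 2 of 3 neighbours < 3, not yet.
  Fallow: 2 of 4 neighbours < 3, not yet.
  Glade: 1 of 2 neighbours ≥ 1, panics.
  Oakham: 1 of 1 neighbours ≥ 1, panics.
Round 3 — checking thresholds:
  Claymore: 2 of 3 neighbours < 3, not yet.
  Fallow: 3 of 4 neighbours ≥ 3, panics.
Round 4 — checking thresholds:
  Claymore: 3 of 3 neighbours ≥ 3, panics.
Round 5 — no new panics; cascade stops.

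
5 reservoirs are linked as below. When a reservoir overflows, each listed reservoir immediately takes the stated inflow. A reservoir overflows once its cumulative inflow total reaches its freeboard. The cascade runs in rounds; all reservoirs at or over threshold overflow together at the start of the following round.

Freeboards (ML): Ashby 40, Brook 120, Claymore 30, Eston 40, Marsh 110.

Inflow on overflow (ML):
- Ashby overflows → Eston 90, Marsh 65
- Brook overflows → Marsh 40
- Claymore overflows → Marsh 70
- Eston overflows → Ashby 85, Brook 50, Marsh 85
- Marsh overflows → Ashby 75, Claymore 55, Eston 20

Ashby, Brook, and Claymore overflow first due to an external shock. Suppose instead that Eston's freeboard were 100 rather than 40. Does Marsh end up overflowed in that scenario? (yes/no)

yes

With Eston's freeboard at 100:
Round 1 — Ashby, Brook, Claymore overflow (initial).
  Eston: +90 → 90 < 100
  Marsh: +65+40+70 → 175 ≥ 110
Round 2 — Marsh overflows.
  Eston: +20 → 110 ≥ 100
Round 3 — Eston overflows.
No further overflows.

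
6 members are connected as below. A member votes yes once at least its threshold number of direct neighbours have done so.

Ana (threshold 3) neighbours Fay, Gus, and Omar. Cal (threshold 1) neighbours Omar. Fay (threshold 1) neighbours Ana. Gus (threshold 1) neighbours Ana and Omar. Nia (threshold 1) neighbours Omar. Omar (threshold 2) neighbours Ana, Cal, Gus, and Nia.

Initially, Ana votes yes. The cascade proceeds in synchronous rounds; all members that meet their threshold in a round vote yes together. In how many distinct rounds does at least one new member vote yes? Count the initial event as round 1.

4

Round 1 — Ana votes yes (initial).
Round 2 — checking thresholds:
  Fay: 1 of 1 neighbours ≥ 1, votes yes.
  Gus: 1 of 2 neighbours ≥ 1, votes yes.
  Omar: 1 of 4 neighbours < 2, not yet.
Round 3 — checking thresholds:
  Omar: 2 of 4 neighbours ≥ 2, votes yes.
Round 4 — checking thresholds:
  Cal: 1 of 1 neighbours ≥ 1, votes yes.
  Nia: 1 of 1 neighbours ≥ 1, votes yes.
Round 5 — no new yes votes; cascade stops.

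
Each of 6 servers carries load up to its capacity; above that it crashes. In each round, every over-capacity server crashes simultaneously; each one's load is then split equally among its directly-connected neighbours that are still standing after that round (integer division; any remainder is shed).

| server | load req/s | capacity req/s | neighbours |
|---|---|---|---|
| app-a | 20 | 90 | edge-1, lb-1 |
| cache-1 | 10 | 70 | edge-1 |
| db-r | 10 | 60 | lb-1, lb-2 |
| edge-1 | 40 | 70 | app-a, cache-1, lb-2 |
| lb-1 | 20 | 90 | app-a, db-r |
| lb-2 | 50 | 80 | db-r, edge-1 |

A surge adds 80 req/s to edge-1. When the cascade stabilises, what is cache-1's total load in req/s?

50

Round 1 — edge-1 at 120 > 70. edge-1 crashes.
  edge-1 sheds 120 req/s to app-a, cache-1, lb-2: 40 each.
    app-a: 20+40 = 60 ≤ 90
    cache-1: 10+40 = 50 ≤ 70
    lb-2: 50+40 = 90 > 80
Round 2 — lb-2 crashes.
  lb-2 sheds 90 req/s to db-r: 90 each.
    db-r: 10+90 = 100 > 60
Round 3 — db-r crashes.
  db-r sheds 100 req/s to lb-1: 100 each.
    lb-1: 20+100 = 120 > 90
Round 4 — lb-1 crashes.
  lb-1 sheds 120 req/s to app-a: 120 each.
    app-a: 60+120 = 180 > 90
Round 5 — app-a crashes.
  app-a sheds 180 req/s: no online neighbours, lost.
No further crashes.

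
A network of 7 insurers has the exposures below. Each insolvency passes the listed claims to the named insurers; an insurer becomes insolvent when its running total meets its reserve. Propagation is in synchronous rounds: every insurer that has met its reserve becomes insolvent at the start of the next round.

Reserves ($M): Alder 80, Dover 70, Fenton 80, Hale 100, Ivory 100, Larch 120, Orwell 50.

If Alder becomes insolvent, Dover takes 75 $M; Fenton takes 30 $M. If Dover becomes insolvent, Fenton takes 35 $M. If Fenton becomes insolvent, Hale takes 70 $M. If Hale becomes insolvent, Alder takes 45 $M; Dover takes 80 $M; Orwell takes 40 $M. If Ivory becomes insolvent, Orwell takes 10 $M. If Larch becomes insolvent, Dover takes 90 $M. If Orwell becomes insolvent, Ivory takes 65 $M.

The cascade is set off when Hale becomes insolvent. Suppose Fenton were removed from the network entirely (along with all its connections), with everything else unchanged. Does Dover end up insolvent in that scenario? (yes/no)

With Fenton removed:
Round 1 — Hale becomes insolvent (initial).
  Alder: +45 → 45 < 80
  Dover: +80 → 80 ≥ 70
  Orwell: +40 → 40 < 50
Round 2 — Dover becomes insolvent.
No further insolvencies.

yes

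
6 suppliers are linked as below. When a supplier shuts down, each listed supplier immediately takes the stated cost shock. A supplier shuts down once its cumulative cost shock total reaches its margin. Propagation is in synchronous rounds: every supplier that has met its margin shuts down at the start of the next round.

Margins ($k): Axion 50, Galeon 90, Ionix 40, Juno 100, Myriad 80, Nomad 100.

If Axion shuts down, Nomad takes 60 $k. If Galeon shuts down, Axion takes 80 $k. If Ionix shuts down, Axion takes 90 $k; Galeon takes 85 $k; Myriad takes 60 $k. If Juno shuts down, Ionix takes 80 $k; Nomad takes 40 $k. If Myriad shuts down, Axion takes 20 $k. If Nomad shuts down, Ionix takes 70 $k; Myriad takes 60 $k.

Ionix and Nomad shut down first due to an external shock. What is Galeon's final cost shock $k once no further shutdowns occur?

85

Round 1 — Ionix, Nomad shut down (initial).
  Axion: +90 → 90 ≥ 50
  Galeon: +85 → 85 < 90
  Myriad: +60+60 → 120 ≥ 80
Round 2 — Axion, Myriad shut down.
No further shutdowns.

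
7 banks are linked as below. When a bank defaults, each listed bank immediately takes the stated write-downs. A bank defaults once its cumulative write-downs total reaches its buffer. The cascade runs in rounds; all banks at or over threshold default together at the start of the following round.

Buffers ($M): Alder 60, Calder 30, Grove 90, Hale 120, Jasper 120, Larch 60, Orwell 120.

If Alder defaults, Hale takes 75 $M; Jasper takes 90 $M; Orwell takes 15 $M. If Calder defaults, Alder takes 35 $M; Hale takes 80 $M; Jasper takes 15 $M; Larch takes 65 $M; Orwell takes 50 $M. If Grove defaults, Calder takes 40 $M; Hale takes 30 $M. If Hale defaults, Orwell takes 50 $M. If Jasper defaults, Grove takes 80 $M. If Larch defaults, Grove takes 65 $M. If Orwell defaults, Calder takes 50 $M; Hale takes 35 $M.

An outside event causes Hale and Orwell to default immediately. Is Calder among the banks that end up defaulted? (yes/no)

yes

Round 1 — Hale, Orwell default (initial).
  Calder: +50 → 50 ≥ 30
Round 2 — Calder defaults.
  Alder: +35 → 35 < 60
  Jasper: +15 → 15 < 120
  Larch: +65 → 65 ≥ 60
Round 3 — Larch defaults.
  Grove: +65 → 65 < 90
No further defaults.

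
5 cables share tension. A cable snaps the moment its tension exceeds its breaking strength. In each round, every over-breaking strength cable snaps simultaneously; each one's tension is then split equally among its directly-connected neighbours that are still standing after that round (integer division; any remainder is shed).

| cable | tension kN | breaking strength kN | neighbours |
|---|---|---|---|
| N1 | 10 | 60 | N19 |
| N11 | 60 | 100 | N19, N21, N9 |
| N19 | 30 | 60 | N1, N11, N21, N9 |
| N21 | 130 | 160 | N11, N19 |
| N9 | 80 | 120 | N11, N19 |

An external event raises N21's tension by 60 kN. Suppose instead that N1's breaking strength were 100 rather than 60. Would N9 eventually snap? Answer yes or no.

With N1's breaking strength at 100:
Round 1 — N21 at 190 > 160. N21 snaps.
  N21 sheds 190 kN to N11, N19: 95 each.
    N11: 60+95 = 155 > 100
    N19: 30+95 = 125 > 60
Round 2 — N11, N19 snap.
  N11 sheds 155 kN to N9: 155 each.
    N9: 80+155 = 235 > 120
  N19 sheds 125 kN to N1, N9: 62 each (1 lost).
    N1: 10+62 = 72 ≤ 100
    N9: 235+62 = 297 > 120
Round 3 — N9 snaps.
  N9 sheds 297 kN: no online neighbours, lost.
No further breaks.

yes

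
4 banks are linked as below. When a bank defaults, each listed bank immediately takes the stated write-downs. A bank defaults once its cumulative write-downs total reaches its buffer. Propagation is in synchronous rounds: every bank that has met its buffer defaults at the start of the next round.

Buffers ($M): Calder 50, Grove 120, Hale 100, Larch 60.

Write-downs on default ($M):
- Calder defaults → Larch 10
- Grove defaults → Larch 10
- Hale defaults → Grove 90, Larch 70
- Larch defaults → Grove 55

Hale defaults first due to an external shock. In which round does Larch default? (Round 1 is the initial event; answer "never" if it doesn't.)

2

Round 1 — Hale defaults (initial).
  Grove: +90 → 90 < 120
  Larch: +70 → 70 ≥ 60
Round 2 — Larch defaults.
  Grove: +55 → 145 ≥ 120
Round 3 — Grove defaults.
No further defaults.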